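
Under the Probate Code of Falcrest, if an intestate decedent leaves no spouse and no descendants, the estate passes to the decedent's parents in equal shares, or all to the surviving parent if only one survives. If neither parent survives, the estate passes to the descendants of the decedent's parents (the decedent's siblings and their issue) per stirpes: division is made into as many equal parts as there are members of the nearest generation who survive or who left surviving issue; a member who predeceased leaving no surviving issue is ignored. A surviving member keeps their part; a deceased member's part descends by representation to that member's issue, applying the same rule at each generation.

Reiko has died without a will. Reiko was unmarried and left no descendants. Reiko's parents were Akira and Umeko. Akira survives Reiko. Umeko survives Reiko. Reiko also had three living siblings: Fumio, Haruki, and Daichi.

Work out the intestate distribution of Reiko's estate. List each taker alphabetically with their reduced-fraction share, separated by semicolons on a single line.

Both parents survive, so Akira and Umeko each take 1/2. The siblings take nothing because a surviving parent has priority.

Akira 1/2; Umeko 1/2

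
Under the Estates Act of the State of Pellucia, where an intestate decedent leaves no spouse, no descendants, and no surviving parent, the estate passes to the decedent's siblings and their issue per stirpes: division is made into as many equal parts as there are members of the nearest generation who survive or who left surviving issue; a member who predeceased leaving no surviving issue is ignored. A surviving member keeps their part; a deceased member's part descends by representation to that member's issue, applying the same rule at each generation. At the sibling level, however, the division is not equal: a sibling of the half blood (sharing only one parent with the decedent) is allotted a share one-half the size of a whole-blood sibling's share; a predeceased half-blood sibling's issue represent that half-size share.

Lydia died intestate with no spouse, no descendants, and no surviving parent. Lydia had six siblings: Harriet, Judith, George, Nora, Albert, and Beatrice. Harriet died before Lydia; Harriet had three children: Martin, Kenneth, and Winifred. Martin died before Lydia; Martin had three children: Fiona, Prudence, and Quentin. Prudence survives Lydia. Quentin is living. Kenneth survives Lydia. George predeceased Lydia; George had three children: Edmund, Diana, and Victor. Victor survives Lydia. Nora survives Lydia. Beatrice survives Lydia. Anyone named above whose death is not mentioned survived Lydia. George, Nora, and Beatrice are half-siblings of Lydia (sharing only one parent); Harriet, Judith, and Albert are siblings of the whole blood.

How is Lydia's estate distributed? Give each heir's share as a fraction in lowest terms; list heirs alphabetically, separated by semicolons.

Albert 2/9; Beatrice 1/9; Diana 1/27; Edmund 1/27; Fiona 2/81; Judith 2/9; Kenneth 2/27; Nora 1/9; Prudence 2/81; Quentin 2/81; Victor 1/27; Winifred 2/27

No spouse, descendants, or parent survives, so the estate passes to Lydia's siblings per stirpes.
Half-blood siblings count for one-half the weight of whole-blood siblings at the initial division.
Dividing 1 in proportion to weights (total weight 9/2): Harriet (weight 1) → 2/9; Judith (weight 1) → 2/9; George (weight 1/2) → 1/9; Nora (weight 1/2) → 1/9; Albert (weight 1) → 2/9; Beatrice (weight 1/2) → 1/9.
Harriet predeceased; the 2/9 allotted to Harriet's branch passes to Harriet's issue by representation.
The 2/9 is divided into 3 equal shares of 2/27 among Martin, Kenneth, Winifred.
Martin predeceased; the 2/27 allotted to Martin's branch passes to Martin's issue by representation.
The 2/27 is divided into 3 equal shares of 2/81 among Fiona, Prudence, Quentin.
Fiona is living and takes 2/81.
Prudence is living and takes 2/81.
Quentin is living and takes 2/81.
Kenneth is living and takes 2/27.
Winifred is living and takes 2/27.
Judith is living and takes 2/9.
George predeceased; the 1/9 allotted to George's branch passes to George's issue by representation.
The 1/9 is divided into 3 equal shares of 1/27 among Edmund, Diana, Victor.
Edmund is living and takes 1/27.
Diana is living and takes 1/27.
Victor is living and takes 1/27.
Nora is living and takes 1/9.
Albert is living and takes 2/9.
Beatrice is living and takes 1/9.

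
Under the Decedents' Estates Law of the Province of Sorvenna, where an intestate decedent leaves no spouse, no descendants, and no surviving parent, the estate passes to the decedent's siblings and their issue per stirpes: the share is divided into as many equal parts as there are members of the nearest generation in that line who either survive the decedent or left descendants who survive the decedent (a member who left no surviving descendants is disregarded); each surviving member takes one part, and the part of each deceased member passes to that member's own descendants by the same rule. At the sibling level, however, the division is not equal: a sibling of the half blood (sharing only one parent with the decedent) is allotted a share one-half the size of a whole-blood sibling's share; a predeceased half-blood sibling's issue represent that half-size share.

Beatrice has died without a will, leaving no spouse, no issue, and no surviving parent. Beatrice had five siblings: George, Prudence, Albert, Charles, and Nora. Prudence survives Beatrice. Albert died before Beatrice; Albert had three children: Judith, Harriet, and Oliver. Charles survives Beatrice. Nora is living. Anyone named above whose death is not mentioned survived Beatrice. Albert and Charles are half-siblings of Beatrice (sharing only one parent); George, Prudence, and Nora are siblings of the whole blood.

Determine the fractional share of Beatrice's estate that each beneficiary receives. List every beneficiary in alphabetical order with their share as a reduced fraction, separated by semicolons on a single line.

No spouse, descendants, or parent survives, so the estate passes to Beatrice's siblings per stirpes.
Half-blood siblings count for one-half the weight of whole-blood siblings at the initial division.
Dividing 1 in proportion to weights (total weight 4): George (weight 1) → 1/4; Prudence (weight 1) → 1/4; Albert (weight 1/2) → 1/8; Charles (weight 1/2) → 1/8; Nora (weight 1) → 1/4.
George is living and takes 1/4.
Prudence is living and takes 1/4.
Albert predeceased; the 1/8 allotted to Albert's branch passes to Albert's issue by representation.
The 1/8 is divided into 3 equal shares of 1/24 among Judith, Harriet, Oliver.
Judith is living and takes 1/24.
Harriet is living and takes 1/24.
Oliver is living and takes 1/24.
Charles is living and takes 1/8.
Nora is living and takes 1/4.

Charles 1/8; George 1/4; Harriet 1/24; Judith 1/24; Nora 1/4; Oliver 1/24; Prudence 1/4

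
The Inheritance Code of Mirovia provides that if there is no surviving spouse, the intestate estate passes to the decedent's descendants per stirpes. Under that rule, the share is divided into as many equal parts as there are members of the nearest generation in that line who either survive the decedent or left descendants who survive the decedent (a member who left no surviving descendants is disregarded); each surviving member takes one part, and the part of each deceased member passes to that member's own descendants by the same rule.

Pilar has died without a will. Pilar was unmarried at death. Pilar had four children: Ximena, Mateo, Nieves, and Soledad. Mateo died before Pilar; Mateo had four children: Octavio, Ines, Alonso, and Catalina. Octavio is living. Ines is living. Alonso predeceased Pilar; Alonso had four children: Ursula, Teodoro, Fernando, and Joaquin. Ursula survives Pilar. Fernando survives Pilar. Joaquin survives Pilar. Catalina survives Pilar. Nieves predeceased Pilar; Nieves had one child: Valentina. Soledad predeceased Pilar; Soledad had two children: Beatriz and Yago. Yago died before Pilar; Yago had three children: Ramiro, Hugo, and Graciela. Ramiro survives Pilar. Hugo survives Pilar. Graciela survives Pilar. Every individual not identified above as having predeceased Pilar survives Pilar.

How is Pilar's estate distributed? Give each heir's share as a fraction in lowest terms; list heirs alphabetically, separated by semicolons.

Beatriz 1/8; Catalina 1/16; Fernando 1/64; Graciela 1/24; Hugo 1/24; Ines 1/16; Joaquin 1/64; Octavio 1/16; Ramiro 1/24; Teodoro 1/64; Ursula 1/64; Valentina 1/4; Ximena 1/4

There is no surviving spouse, so the entire estate passes to Pilar's descendants per stirpes.
The estate is divided into 4 equal shares of 1/4 among Ximena, Mateo, Nieves, Soledad.
Ximena is living and takes 1/4.
Mateo predeceased; the 1/4 allotted to Mateo's branch passes to Mateo's issue by representation.
The 1/4 is divided into 4 equal shares of 1/16 among Octavio, Ines, Alonso, Catalina.
Octavio is living and takes 1/16.
Ines is living and takes 1/16.
Alonso predeceased; the 1/16 allotted to Alonso's branch passes to Alonso's issue by representation.
The 1/16 is divided into 4 equal shares of 1/64 among Ursula, Teodoro, Fernando, Joaquin.
Ursula is living and takes 1/64.
Teodoro is living and takes 1/64.
Fernando is living and takes 1/64.
Joaquin is living and takes 1/64.
Catalina is living and takes 1/16.
Nieves predeceased; the 1/4 allotted to Nieves's branch passes to Nieves's issue by representation.
Valentina is the sole taker at this level and receives the full 1/4.
Soledad predeceased; the 1/4 allotted to Soledad's branch passes to Soledad's issue by representation.
The 1/4 is divided into 2 equal shares of 1/8 among Beatriz, Yago.
Beatriz is living and takes 1/8.
Yago predeceased; the 1/8 allotted to Yago's branch passes to Yago's issue by representation.
The 1/8 is divided into 3 equal shares of 1/24 among Ramiro, Hugo, Graciela.
Ramiro is living and takes 1/24.
Hugo is living and takes 1/24.
Graciela is living and takes 1/24.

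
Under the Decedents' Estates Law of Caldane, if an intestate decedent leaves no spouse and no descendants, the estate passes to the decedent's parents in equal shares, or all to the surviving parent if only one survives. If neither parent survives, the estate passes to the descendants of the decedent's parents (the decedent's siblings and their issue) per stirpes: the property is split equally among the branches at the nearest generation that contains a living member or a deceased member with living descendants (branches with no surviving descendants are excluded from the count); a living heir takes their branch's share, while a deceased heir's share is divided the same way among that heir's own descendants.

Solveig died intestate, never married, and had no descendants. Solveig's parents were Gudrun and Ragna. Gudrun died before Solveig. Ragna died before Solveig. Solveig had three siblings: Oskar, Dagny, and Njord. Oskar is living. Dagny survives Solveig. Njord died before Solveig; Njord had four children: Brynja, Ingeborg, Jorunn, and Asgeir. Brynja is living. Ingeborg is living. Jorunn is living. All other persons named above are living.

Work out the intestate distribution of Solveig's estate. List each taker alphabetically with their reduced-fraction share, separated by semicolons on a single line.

Asgeir 1/12; Brynja 1/12; Dagny 1/3; Ingeborg 1/12; Jorunn 1/12; Oskar 1/3

Neither parent survives and there are no descendants, so the estate passes to Solveig's siblings and their issue per stirpes.
The estate is divided into 3 equal shares of 1/3 among Oskar, Dagny, Njord.
Oskar is living and takes 1/3.
Dagny is living and takes 1/3.
Njord predeceased; the 1/3 allotted to Njord's branch passes to Njord's issue by representation.
The 1/3 is divided into 4 equal shares of 1/12 among Brynja, Ingeborg, Jorunn, Asgeir.
Brynja is living and takes 1/12.
Ingeborg is living and takes 1/12.
Jorunn is living and takes 1/12.
Asgeir is living and takes 1/12.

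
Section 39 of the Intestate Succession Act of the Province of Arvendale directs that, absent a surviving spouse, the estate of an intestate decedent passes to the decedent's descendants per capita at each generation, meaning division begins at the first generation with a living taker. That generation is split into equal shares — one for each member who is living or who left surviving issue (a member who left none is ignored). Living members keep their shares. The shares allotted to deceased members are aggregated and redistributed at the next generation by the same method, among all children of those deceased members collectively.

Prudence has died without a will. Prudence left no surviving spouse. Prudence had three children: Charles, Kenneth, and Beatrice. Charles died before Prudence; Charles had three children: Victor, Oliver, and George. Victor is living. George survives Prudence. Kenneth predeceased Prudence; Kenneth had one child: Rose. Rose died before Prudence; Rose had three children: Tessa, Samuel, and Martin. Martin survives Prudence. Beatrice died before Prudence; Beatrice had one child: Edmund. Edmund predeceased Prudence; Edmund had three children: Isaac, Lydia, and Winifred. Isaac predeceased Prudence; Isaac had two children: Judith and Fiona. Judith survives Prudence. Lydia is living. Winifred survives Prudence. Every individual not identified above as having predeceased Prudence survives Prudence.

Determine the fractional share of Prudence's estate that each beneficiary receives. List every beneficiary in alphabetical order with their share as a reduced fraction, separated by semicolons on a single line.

There is no surviving spouse, so the entire estate passes to Prudence's descendants per capita at each generation.
No one at generation 1 (Charles, Kenneth, Beatrice) is living; moving to the next generation.
At generation 2 (Victor, Oliver, George, Rose, Edmund) there are 5 shares of (1)/5 = 1/5 each.
Living: Victor, Oliver, and George — each takes 1/5.
Deceased: Rose and Edmund. Their combined 2/5 is pooled and carried to generation 3.
At generation 3 (Tessa, Samuel, Martin, Isaac, Lydia, Winifred) there are 6 shares of (2/5)/6 = 1/15 each.
Living: Tessa, Samuel, Martin, Lydia, and Winifred — each takes 1/15.
Deceased: Isaac. That 1/15 share is carried to generation 4.
At generation 4 (Judith, Fiona) there are 2 shares of (1/15)/2 = 1/30 each.
Living: Judith and Fiona — each takes 1/30.

Fiona 1/30; George 1/5; Judith 1/30; Lydia 1/15; Martin 1/15; Oliver 1/5; Samuel 1/15; Tessa 1/15; Victor 1/5; Winifred 1/15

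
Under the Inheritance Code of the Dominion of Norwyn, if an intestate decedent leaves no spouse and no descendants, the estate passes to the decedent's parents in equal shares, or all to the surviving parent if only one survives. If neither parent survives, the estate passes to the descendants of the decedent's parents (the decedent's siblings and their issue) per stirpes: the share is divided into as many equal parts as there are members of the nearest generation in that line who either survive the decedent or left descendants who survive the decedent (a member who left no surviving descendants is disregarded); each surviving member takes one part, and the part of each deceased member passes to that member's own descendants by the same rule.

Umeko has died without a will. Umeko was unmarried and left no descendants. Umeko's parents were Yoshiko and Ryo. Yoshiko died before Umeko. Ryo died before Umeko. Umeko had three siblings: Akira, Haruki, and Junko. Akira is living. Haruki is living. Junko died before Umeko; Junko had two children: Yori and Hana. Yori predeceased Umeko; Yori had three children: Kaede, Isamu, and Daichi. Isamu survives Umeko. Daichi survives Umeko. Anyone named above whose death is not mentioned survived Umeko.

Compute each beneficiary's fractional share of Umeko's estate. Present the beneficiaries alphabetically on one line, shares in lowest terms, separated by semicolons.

Akira 1/3; Daichi 1/18; Hana 1/6; Haruki 1/3; Isamu 1/18; Kaede 1/18

Neither parent survives and there are no descendants, so the estate passes to Umeko's siblings and their issue per stirpes.
The estate is divided into 3 equal shares of 1/3 among Akira, Haruki, Junko.
Akira is living and takes 1/3.
Haruki is living and takes 1/3.
Junko predeceased; the 1/3 allotted to Junko's branch passes to Junko's issue by representation.
The 1/3 is divided into 2 equal shares of 1/6 among Yori, Hana.
Yori predeceased; the 1/6 allotted to Yori's branch passes to Yori's issue by representation.
The 1/6 is divided into 3 equal shares of 1/18 among Kaede, Isamu, Daichi.
Kaede is living and takes 1/18.
Isamu is living and takes 1/18.
Daichi is living and takes 1/18.
Hana is living and takes 1/6.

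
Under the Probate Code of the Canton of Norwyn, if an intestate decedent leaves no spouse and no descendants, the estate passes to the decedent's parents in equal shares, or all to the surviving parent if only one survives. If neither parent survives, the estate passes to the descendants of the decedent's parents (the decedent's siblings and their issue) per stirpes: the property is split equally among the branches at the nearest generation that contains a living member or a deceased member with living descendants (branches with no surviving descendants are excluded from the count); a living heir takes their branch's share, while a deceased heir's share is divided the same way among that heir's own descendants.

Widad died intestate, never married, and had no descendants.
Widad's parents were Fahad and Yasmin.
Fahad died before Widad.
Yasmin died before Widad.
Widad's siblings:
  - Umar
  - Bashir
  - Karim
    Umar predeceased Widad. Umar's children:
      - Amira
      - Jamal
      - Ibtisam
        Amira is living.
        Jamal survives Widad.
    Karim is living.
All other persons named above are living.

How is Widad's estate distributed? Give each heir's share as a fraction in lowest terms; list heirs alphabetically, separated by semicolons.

Amira 1/9; Bashir 1/3; Ibtisam 1/9; Jamal 1/9; Karim 1/3

Neither parent survives and there are no descendants, so the estate passes to Widad's siblings and their issue per stirpes.
The estate is divided into 3 equal shares of 1/3 among Umar, Bashir, Karim.
Umar predeceased; the 1/3 allotted to Umar's branch passes to Umar's issue by representation.
The 1/3 is divided into 3 equal shares of 1/9 among Amira, Jamal, Ibtisam.
Amira is living and takes 1/9.
Jamal is living and takes 1/9.
Ibtisam is living and takes 1/9.
Bashir is living and takes 1/3.
Karim is living and takes 1/3.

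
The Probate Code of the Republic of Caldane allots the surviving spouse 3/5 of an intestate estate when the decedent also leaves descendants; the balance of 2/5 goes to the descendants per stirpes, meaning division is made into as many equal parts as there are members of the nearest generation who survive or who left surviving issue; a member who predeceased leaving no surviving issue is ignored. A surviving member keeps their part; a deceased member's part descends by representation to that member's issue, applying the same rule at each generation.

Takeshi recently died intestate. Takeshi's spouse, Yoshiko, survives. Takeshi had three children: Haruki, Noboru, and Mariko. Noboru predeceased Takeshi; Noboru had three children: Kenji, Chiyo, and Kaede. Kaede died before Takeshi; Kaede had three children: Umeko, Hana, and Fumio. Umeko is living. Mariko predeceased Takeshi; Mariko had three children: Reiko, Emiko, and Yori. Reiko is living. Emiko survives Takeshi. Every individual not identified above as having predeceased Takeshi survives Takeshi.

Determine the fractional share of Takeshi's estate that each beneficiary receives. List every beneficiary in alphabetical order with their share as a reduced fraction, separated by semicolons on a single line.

Yoshiko, as surviving spouse, takes 3/5.
The remaining 2/5 passes to Takeshi's descendants per stirpes.
The 2/5 is divided into 3 equal shares of 2/15 among Haruki, Noboru, Mariko.
Haruki is living and takes 2/15.
Noboru predeceased; the 2/15 allotted to Noboru's branch passes to Noboru's issue by representation.
The 2/15 is divided into 3 equal shares of 2/45 among Kenji, Chiyo, Kaede.
Kenji is living and takes 2/45.
Chiyo is living and takes 2/45.
Kaede predeceased; the 2/45 allotted to Kaede's branch passes to Kaede's issue by representation.
The 2/45 is divided into 3 equal shares of 2/135 among Umeko, Hana, Fumio.
Umeko is living and takes 2/135.
Hana is living and takes 2/135.
Fumio is living and takes 2/135.
Mariko predeceased; the 2/15 allotted to Mariko's branch passes to Mariko's issue by representation.
The 2/15 is divided into 3 equal shares of 2/45 among Reiko, Emiko, Yori.
Reiko is living and takes 2/45.
Emiko is living and takes 2/45.
Yori is living and takes 2/45.

Chiyo 2/45; Emiko 2/45; Fumio 2/135; Hana 2/135; Haruki 2/15; Kenji 2/45; Reiko 2/45; Umeko 2/135; Yori 2/45; Yoshiko 3/5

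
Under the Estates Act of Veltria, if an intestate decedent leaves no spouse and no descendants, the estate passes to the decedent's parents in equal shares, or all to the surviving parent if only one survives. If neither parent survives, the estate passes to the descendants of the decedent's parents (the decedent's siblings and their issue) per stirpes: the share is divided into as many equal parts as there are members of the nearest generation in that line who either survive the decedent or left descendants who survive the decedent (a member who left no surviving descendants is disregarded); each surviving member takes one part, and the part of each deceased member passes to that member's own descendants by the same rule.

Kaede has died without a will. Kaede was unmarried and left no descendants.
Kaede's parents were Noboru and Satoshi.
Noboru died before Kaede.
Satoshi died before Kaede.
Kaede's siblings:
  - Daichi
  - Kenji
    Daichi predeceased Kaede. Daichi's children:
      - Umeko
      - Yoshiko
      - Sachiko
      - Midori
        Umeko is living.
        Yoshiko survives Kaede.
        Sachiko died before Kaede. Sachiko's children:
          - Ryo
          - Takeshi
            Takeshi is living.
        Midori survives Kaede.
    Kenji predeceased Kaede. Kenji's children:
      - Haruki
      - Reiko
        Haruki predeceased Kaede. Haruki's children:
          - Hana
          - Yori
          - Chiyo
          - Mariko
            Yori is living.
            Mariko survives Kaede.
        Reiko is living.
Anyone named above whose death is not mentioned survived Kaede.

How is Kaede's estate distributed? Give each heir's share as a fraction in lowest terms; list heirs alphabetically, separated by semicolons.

Neither parent survives and there are no descendants, so the estate passes to Kaede's siblings and their issue per stirpes.
The estate is divided into 2 equal shares of 1/2 among Daichi, Kenji.
Daichi predeceased; the 1/2 allotted to Daichi's branch passes to Daichi's issue by representation.
The 1/2 is divided into 4 equal shares of 1/8 among Umeko, Yoshiko, Sachiko, Midori.
Umeko is living and takes 1/8.
Yoshiko is living and takes 1/8.
Sachiko predeceased; the 1/8 allotted to Sachiko's branch passes to Sachiko's issue by representation.
The 1/8 is divided into 2 equal shares of 1/16 among Ryo, Takeshi.
Ryo is living and takes 1/16.
Takeshi is living and takes 1/16.
Midori is living and takes 1/8.
Kenji predeceased; the 1/2 allotted to Kenji's branch passes to Kenji's issue by representation.
The 1/2 is divided into 2 equal shares of 1/4 among Haruki, Reiko.
Haruki predeceased; the 1/4 allotted to Haruki's branch passes to Haruki's issue by representation.
The 1/4 is divided into 4 equal shares of 1/16 among Hana, Yori, Chiyo, Mariko.
Hana is living and takes 1/16.
Yori is living and takes 1/16.
Chiyo is living and takes 1/16.
Mariko is living and takes 1/16.
Reiko is living and takes 1/4.

Chiyo 1/16; Hana 1/16; Mariko 1/16; Midori 1/8; Reiko 1/4; Ryo 1/16; Takeshi 1/16; Umeko 1/8; Yori 1/16; Yoshiko 1/8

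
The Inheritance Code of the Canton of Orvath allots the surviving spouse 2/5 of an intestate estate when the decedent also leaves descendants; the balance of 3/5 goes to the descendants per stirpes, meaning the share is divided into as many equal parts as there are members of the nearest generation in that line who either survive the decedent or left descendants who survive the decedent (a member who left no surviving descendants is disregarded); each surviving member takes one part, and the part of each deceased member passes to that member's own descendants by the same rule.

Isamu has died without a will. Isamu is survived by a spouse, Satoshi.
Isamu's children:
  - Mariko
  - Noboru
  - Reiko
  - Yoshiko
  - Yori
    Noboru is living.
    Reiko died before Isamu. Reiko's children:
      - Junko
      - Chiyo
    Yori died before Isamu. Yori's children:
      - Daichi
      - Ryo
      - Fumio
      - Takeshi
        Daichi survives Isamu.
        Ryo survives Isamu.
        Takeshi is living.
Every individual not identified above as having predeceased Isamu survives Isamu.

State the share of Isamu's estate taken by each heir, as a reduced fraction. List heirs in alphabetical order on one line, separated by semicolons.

Chiyo 3/50; Daichi 3/100; Fumio 3/100; Junko 3/50; Mariko 3/25; Noboru 3/25; Ryo 3/100; Satoshi 2/5; Takeshi 3/100; Yoshiko 3/25

Satoshi, as surviving spouse, takes 2/5.
The remaining 3/5 passes to Isamu's descendants per stirpes.
The 3/5 is divided into 5 equal shares of 3/25 among Mariko, Noboru, Reiko, Yoshiko, Yori.
Mariko is living and takes 3/25.
Noboru is living and takes 3/25.
Reiko predeceased; the 3/25 allotted to Reiko's branch passes to Reiko's issue by representation.
The 3/25 is divided into 2 equal shares of 3/50 among Junko, Chiyo.
Junko is living and takes 3/50.
Chiyo is living and takes 3/50.
Yoshiko is living and takes 3/25.
Yori predeceased; the 3/25 allotted to Yori's branch passes to Yori's issue by representation.
The 3/25 is divided into 4 equal shares of 3/100 among Daichi, Ryo, Fumio, Takeshi.
Daichi is living and takes 3/100.
Ryo is living and takes 3/100.
Fumio is living and takes 3/100.
Takeshi is living and takes 3/100.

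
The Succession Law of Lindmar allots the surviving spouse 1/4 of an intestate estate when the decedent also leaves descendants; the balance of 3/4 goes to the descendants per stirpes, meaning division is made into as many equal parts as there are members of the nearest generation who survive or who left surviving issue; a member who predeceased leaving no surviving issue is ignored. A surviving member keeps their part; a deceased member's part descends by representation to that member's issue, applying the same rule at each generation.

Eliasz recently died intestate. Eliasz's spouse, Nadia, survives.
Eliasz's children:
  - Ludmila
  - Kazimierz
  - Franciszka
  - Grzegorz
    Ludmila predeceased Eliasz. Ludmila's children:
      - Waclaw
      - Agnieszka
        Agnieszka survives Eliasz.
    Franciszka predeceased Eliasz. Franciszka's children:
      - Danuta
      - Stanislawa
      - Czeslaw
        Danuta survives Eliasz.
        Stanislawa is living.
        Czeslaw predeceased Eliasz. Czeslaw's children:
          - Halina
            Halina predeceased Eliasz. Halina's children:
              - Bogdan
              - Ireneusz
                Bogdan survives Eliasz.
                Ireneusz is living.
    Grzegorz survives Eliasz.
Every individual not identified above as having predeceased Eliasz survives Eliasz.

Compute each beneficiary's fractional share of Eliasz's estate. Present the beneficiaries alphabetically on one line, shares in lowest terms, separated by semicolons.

Nadia, as surviving spouse, takes 1/4.
The remaining 3/4 passes to Eliasz's descendants per stirpes.
The 3/4 is divided into 4 equal shares of 3/16 among Ludmila, Kazimierz, Franciszka, Grzegorz.
Ludmila predeceased; the 3/16 allotted to Ludmila's branch passes to Ludmila's issue by representation.
The 3/16 is divided into 2 equal shares of 3/32 among Waclaw, Agnieszka.
Waclaw is living and takes 3/32.
Agnieszka is living and takes 3/32.
Kazimierz is living and takes 3/16.
Franciszka predeceased; the 3/16 allotted to Franciszka's branch passes to Franciszka's issue by representation.
The 3/16 is divided into 3 equal shares of 1/16 among Danuta, Stanislawa, Czeslaw.
Danuta is living and takes 1/16.
Stanislawa is living and takes 1/16.
Czeslaw predeceased; the 1/16 allotted to Czeslaw's branch passes to Czeslaw's issue by representation.
Halina's line is the sole branch at this level, so the full 1/16 passes to Halina's issue by representation.
The 1/16 is divided into 2 equal shares of 1/32 among Bogdan, Ireneusz.
Bogdan is living and takes 1/32.
Ireneusz is living and takes 1/32.
Grzegorz is living and takes 3/16.

Agnieszka 3/32; Bogdan 1/32; Danuta 1/16; Grzegorz 3/16; Ireneusz 1/32; Kazimierz 3/16; Nadia 1/4; Stanislawa 1/16; Waclaw 3/32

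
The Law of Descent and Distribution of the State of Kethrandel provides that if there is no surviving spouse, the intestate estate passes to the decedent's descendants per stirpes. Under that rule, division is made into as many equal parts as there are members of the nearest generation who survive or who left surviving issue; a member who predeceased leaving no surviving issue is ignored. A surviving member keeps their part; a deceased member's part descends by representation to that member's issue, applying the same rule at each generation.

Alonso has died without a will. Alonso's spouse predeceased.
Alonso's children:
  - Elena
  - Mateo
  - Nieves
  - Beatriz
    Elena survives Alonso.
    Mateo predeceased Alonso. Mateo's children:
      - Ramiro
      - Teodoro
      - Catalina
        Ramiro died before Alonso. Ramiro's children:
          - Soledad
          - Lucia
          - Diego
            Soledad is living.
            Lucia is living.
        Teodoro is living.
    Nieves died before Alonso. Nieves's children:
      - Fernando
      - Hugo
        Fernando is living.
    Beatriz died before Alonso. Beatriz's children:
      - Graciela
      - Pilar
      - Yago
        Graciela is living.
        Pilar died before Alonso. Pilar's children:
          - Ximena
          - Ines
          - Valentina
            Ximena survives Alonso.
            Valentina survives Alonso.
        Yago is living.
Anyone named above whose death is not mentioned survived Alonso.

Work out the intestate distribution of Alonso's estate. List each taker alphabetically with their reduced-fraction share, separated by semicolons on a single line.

There is no surviving spouse, so the entire estate passes to Alonso's descendants per stirpes.
The estate is divided into 4 equal shares of 1/4 among Elena, Mateo, Nieves, Beatriz.
Elena is living and takes 1/4.
Mateo predeceased; the 1/4 allotted to Mateo's branch passes to Mateo's issue by representation.
The 1/4 is divided into 3 equal shares of 1/12 among Ramiro, Teodoro, Catalina.
Ramiro predeceased; the 1/12 allotted to Ramiro's branch passes to Ramiro's issue by representation.
The 1/12 is divided into 3 equal shares of 1/36 among Soledad, Lucia, Diego.
Soledad is living and takes 1/36.
Lucia is living and takes 1/36.
Diego is living and takes 1/36.
Teodoro is living and takes 1/12.
Catalina is living and takes 1/12.
Nieves predeceased; the 1/4 allotted to Nieves's branch passes to Nieves's issue by representation.
The 1/4 is divided into 2 equal shares of 1/8 among Fernando, Hugo.
Fernando is living and takes 1/8.
Hugo is living and takes 1/8.
Beatriz predeceased; the 1/4 allotted to Beatriz's branch passes to Beatriz's issue by representation.
The 1/4 is divided into 3 equal shares of 1/12 among Graciela, Pilar, Yago.
Graciela is living and takes 1/12.
Pilar predeceased; the 1/12 allotted to Pilar's branch passes to Pilar's issue by representation.
The 1/12 is divided into 3 equal shares of 1/36 among Ximena, Ines, Valentina.
Ximena is living and takes 1/36.
Ines is living and takes 1/36.
Valentina is living and takes 1/36.
Yago is living and takes 1/12.

Catalina 1/12; Diego 1/36; Elena 1/4; Fernando 1/8; Graciela 1/12; Hugo 1/8; Ines 1/36; Lucia 1/36; Soledad 1/36; Teodoro 1/12; Valentina 1/36; Ximena 1/36; Yago 1/12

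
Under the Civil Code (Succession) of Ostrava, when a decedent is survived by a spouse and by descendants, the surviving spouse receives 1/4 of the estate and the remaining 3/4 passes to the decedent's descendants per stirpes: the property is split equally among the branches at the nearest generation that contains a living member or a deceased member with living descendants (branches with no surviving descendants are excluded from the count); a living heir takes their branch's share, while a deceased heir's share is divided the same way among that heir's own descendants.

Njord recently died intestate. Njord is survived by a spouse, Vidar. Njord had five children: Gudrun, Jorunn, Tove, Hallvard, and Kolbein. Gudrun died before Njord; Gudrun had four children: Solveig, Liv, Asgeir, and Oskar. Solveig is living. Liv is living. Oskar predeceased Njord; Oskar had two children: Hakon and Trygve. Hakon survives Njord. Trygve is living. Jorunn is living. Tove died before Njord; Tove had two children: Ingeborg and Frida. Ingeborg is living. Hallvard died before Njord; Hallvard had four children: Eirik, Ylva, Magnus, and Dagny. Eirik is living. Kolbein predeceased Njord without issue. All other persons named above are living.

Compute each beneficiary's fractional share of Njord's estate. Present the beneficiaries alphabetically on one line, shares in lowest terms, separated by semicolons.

Asgeir 3/64; Dagny 3/64; Eirik 3/64; Frida 3/32; Hakon 3/128; Ingeborg 3/32; Jorunn 3/16; Liv 3/64; Magnus 3/64; Solveig 3/64; Trygve 3/128; Vidar 1/4; Ylva 3/64

Vidar, as surviving spouse, takes 1/4.
The remaining 3/4 passes to Njord's descendants per stirpes.
Kolbein left no surviving issue, so that branch lapses and is disregarded.
The 3/4 is divided into 4 equal shares of 3/16 among Gudrun, Jorunn, Tove, Hallvard.
Gudrun predeceased; the 3/16 allotted to Gudrun's branch passes to Gudrun's issue by representation.
The 3/16 is divided into 4 equal shares of 3/64 among Solveig, Liv, Asgeir, Oskar.
Solveig is living and takes 3/64.
Liv is living and takes 3/64.
Asgeir is living and takes 3/64.
Oskar predeceased; the 3/64 allotted to Oskar's branch passes to Oskar's issue by representation.
The 3/64 is divided into 2 equal shares of 3/128 among Hakon, Trygve.
Hakon is living and takes 3/128.
Trygve is living and takes 3/128.
Jorunn is living and takes 3/16.
Tove predeceased; the 3/16 allotted to Tove's branch passes to Tove's issue by representation.
The 3/16 is divided into 2 equal shares of 3/32 among Ingeborg, Frida.
Ingeborg is living and takes 3/32.
Frida is living and takes 3/32.
Hallvard predeceased; the 3/16 allotted to Hallvard's branch passes to Hallvard's issue by representation.
The 3/16 is divided into 4 equal shares of 3/64 among Eirik, Ylva, Magnus, Dagny.
Eirik is living and takes 3/64.
Ylva is living and takes 3/64.
Magnus is living and takes 3/64.
Dagny is living and takes 3/64.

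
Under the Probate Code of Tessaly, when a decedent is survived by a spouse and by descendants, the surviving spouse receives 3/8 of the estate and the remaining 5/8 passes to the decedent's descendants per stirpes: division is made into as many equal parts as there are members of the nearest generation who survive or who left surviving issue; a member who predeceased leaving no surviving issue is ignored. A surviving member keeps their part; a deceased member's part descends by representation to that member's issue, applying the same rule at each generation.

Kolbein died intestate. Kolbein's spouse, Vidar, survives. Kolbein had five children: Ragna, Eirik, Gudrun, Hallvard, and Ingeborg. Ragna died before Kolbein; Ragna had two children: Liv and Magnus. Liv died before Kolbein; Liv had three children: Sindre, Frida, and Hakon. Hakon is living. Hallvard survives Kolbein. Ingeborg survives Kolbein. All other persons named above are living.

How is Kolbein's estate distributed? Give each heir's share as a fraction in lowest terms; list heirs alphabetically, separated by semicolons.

Eirik 1/8; Frida 1/48; Gudrun 1/8; Hakon 1/48; Hallvard 1/8; Ingeborg 1/8; Magnus 1/16; Sindre 1/48; Vidar 3/8

Vidar, as surviving spouse, takes 3/8.
The remaining 5/8 passes to Kolbein's descendants per stirpes.
The 5/8 is divided into 5 equal shares of 1/8 among Ragna, Eirik, Gudrun, Hallvard, Ingeborg.
Ragna predeceased; the 1/8 allotted to Ragna's branch passes to Ragna's issue by representation.
The 1/8 is divided into 2 equal shares of 1/16 among Liv, Magnus.
Liv predeceased; the 1/16 allotted to Liv's branch passes to Liv's issue by representation.
The 1/16 is divided into 3 equal shares of 1/48 among Sindre, Frida, Hakon.
Sindre is living and takes 1/48.
Frida is living and takes 1/48.
Hakon is living and takes 1/48.
Magnus is living and takes 1/16.
Eirik is living and takes 1/8.
Gudrun is living and takes 1/8.
Hallvard is living and takes 1/8.
Ingeborg is living and takes 1/8.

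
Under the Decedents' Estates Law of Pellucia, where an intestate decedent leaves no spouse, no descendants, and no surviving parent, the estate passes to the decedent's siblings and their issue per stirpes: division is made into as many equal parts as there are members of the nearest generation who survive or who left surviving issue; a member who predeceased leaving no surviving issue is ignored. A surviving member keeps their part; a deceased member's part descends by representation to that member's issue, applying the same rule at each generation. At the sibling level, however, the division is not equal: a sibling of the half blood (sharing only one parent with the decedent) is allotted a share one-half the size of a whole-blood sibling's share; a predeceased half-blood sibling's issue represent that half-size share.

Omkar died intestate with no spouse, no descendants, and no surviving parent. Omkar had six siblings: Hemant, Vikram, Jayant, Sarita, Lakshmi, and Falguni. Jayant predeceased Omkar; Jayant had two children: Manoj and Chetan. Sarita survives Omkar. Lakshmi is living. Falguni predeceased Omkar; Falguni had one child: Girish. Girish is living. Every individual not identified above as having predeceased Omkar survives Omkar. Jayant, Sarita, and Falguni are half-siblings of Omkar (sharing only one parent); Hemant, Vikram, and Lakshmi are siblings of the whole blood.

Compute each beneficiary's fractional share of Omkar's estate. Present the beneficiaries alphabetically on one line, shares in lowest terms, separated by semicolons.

No spouse, descendants, or parent survives, so the estate passes to Omkar's siblings per stirpes.
Half-blood siblings count for one-half the weight of whole-blood siblings at the initial division.
Dividing 1 in proportion to weights (total weight 9/2): Hemant (weight 1) → 2/9; Vikram (weight 1) → 2/9; Jayant (weight 1/2) → 1/9; Sarita (weight 1/2) → 1/9; Lakshmi (weight 1) → 2/9; Falguni (weight 1/2) → 1/9.
Hemant is living and takes 2/9.
Vikram is living and takes 2/9.
Jayant predeceased; the 1/9 allotted to Jayant's branch passes to Jayant's issue by representation.
The 1/9 is divided into 2 equal shares of 1/18 among Manoj, Chetan.
Manoj is living and takes 1/18.
Chetan is living and takes 1/18.
Sarita is living and takes 1/9.
Lakshmi is living and takes 2/9.
Falguni predeceased; the 1/9 allotted to Falguni's branch passes to Falguni's issue by representation.
Girish is the sole taker at this level and receives the full 1/9.

Chetan 1/18; Girish 1/9; Hemant 2/9; Lakshmi 2/9; Manoj 1/18; Sarita 1/9; Vikram 2/9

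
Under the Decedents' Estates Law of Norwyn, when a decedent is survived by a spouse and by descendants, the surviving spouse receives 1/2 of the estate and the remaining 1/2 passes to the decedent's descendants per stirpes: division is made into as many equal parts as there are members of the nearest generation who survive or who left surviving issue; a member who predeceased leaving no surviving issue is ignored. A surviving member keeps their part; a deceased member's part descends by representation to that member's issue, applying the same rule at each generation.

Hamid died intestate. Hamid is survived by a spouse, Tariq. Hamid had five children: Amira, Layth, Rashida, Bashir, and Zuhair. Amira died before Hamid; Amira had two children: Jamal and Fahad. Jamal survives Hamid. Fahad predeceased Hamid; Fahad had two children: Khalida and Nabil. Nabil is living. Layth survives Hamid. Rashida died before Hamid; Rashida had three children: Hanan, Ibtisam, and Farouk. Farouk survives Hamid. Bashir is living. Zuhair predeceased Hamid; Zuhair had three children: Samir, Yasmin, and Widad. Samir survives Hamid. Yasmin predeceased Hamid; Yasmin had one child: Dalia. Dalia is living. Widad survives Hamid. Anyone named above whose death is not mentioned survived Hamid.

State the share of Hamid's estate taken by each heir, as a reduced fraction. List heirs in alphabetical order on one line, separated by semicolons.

Tariq, as surviving spouse, takes 1/2.
The remaining 1/2 passes to Hamid's descendants per stirpes.
The 1/2 is divided into 5 equal shares of 1/10 among Amira, Layth, Rashida, Bashir, Zuhair.
Amira predeceased; the 1/10 allotted to Amira's branch passes to Amira's issue by representation.
The 1/10 is divided into 2 equal shares of 1/20 among Jamal, Fahad.
Jamal is living and takes 1/20.
Fahad predeceased; the 1/20 allotted to Fahad's branch passes to Fahad's issue by representation.
The 1/20 is divided into 2 equal shares of 1/40 among Khalida, Nabil.
Khalida is living and takes 1/40.
Nabil is living and takes 1/40.
Layth is living and takes 1/10.
Rashida predeceased; the 1/10 allotted to Rashida's branch passes to Rashida's issue by representation.
The 1/10 is divided into 3 equal shares of 1/30 among Hanan, Ibtisam, Farouk.
Hanan is living and takes 1/30.
Ibtisam is living and takes 1/30.
Farouk is living and takes 1/30.
Bashir is living and takes 1/10.
Zuhair predeceased; the 1/10 allotted to Zuhair's branch passes to Zuhair's issue by representation.
The 1/10 is divided into 3 equal shares of 1/30 among Samir, Yasmin, Widad.
Samir is living and takes 1/30.
Yasmin predeceased; the 1/30 allotted to Yasmin's branch passes to Yasmin's issue by representation.
Dalia is the sole taker at this level and receives the full 1/30.
Widad is living and takes 1/30.

Bashir 1/10; Dalia 1/30; Farouk 1/30; Hanan 1/30; Ibtisam 1/30; Jamal 1/20; Khalida 1/40; Layth 1/10; Nabil 1/40; Samir 1/30; Tariq 1/2; Widad 1/30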